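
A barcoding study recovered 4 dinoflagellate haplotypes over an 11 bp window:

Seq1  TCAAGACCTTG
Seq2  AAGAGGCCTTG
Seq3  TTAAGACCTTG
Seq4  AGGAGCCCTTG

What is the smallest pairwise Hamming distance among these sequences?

1

Pairwise Hamming distances:
  Seq1 vs Seq2: 4
  Seq1 vs Seq3: 1
  Seq1 vs Seq4: 4
  Seq2 vs Seq3: 4
  Seq2 vs Seq4: 2
  Seq3 vs Seq4: 4
The smallest is 1, between Seq1 and Seq3.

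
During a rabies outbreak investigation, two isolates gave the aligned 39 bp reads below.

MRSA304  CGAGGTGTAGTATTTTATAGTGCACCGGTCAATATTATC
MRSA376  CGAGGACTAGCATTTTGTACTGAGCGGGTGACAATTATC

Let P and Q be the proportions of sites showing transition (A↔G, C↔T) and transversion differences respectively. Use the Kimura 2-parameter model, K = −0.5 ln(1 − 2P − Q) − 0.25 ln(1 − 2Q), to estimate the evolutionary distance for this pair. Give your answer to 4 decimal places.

Mismatches occur at site 6 (T/A, transversion), site 7 (G/C, transversion), site 11 (T/C, transition), site 17 (A/G, transition), site 20 (G/C, transversion), site 23 (C/A, transversion), site 24 (A/G, transition), site 26 (C/G, transversion), site 30 (C/G, transversion), site 32 (A/C, transversion), site 33 (T/A, transversion).
Of the 11 differences, 3 transitions and 8 transversions over 39 sites: P = 3/39 = 0.076923, Q = 8/39 = 0.205128.
d = −0.5·ln(0.641026) − 0.25·ln(0.589744) = −0.5·(-0.444685) − 0.25·(-0.528067) = 0.3544.

0.3544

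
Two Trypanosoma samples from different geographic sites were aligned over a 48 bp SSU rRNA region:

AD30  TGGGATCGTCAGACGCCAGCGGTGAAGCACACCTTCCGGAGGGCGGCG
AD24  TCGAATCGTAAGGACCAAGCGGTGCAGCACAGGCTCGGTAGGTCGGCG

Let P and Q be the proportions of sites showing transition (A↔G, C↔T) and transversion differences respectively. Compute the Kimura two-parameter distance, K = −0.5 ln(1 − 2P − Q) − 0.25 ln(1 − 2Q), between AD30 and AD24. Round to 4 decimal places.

Mismatches occur at site 2 (G→C, transversion), site 4 (G→A, transition), site 10 (C→A, transversion), site 13 (A→G, transition), site 14 (C→A, transversion), site 15 (G→C, transversion), site 17 (C→A, transversion), site 25 (A→C, transversion), site 32 (C→G, transversion), site 33 (C→G, transversion), site 34 (T→C, transition), site 37 (C→G, transversion), site 39 (G→T, transversion), site 43 (G→T, transversion).
Of the 14 differences, 3 transitions and 11 transversions over 48 sites: P = 3/48 = 0.062500, Q = 11/48 = 0.229167.
d = −0.5·ln(0.645833) − 0.25·ln(0.541666) = −0.5·(-0.437214) − 0.25·(-0.613106) = 0.3719.

0.3719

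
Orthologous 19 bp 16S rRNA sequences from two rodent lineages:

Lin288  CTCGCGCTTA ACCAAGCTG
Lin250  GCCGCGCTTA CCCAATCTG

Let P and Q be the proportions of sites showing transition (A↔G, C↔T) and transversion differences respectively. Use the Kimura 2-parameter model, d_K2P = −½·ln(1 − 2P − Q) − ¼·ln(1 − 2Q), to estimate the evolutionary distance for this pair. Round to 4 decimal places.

Differing sites — 1:C/G (Tv); 2:T/C (Ti); 11:A/C (Tv); 16:G/T (Tv).
Of the 4 differences, 1 transition and 3 transversions over 19 sites: P = 1/19 = 0.052632, Q = 3/19 = 0.157895.
d = −0.5·ln(0.736841) − 0.25·ln(0.684210) = −0.5·(-0.305383) − 0.25·(-0.379490) = 0.2476.

0.2476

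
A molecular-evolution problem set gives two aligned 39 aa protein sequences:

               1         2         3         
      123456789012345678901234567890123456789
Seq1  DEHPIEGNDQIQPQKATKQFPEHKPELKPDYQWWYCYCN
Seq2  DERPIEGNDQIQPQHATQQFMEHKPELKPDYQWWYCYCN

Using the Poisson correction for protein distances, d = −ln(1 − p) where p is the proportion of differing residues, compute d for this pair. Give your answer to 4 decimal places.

0.1082

The sequences differ at positions 3 (H/R), 15 (K/H), 18 (K/Q), 21 (P/M).
p = 4/39 = 0.102564.
d = −ln(1 − 0.102564) = −ln(0.897436) = 0.1082.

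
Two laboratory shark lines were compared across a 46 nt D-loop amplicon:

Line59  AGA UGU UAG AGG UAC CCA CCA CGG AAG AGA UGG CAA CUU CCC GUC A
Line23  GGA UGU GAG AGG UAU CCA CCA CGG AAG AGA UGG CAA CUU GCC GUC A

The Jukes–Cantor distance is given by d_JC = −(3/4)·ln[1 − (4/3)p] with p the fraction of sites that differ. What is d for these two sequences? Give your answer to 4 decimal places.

Mismatches occur at site 1 (A/G), site 7 (U/G), site 15 (C/U), site 40 (C/G).
p = 4/46 = 0.086957.
d = −0.75 · ln(1 − (4/3)·0.086957) = −0.75 · ln(0.884057) = −0.75 · (-0.123234) = 0.0924.

0.0924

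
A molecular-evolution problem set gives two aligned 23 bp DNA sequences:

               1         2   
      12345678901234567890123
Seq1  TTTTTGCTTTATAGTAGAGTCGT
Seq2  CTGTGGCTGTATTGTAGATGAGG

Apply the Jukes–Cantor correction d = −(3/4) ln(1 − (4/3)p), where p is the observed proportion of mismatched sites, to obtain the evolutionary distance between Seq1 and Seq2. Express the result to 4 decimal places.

Mismatches occur at site 1 (T↔C), site 3 (T↔G), site 5 (T↔G), site 9 (T↔G), site 13 (A↔T), site 19 (G↔T), site 20 (T↔G), site 21 (C↔A), site 23 (T↔G).
p = 9/23 = 0.391304.
d = −0.75 · ln(1 − (4/3)·0.391304) = −0.75 · ln(0.478261) = −0.75 · (-0.737599) = 0.5532.

0.5532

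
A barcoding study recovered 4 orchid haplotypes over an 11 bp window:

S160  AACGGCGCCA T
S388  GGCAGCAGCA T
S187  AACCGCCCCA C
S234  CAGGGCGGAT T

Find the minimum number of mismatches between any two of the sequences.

Pairwise Hamming distances:
  S160 vs S388: 5
  S160 vs S187: 3
  S160 vs S234: 5
  S388 vs S187: 6
  S388 vs S234: 7
  S187 vs S234: 8
The smallest is 3, between S160 and S187.

3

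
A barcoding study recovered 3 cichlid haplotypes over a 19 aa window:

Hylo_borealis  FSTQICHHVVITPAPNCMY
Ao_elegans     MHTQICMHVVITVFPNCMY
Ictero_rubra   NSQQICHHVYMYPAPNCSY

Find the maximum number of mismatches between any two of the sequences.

Pairwise Hamming distances:
  Hylo_borealis vs Ao_elegans: 5
  Hylo_borealis vs Ictero_rubra: 6
  Ao_elegans vs Ictero_rubra: 10
The largest is 10, between Ao_elegans and Ictero_rubra.

10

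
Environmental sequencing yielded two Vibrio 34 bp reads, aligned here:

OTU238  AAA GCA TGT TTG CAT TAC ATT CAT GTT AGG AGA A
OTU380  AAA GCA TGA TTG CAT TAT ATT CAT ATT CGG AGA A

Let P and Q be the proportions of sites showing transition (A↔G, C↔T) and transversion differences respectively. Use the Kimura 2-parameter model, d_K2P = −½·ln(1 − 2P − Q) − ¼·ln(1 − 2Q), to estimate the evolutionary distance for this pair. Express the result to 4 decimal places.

0.1284

Differing sites — 9:T/A (Tv); 18:C/T (Ti); 25:G/A (Ti); 28:A/C (Tv).
Of the 4 differences, 2 transitions and 2 transversions over 34 sites: P = 2/34 = 0.058824, Q = 2/34 = 0.058824.
d = −0.5·ln(0.823528) − 0.25·ln(0.882352) = −0.5·(-0.194158) − 0.25·(-0.125164) = 0.1284.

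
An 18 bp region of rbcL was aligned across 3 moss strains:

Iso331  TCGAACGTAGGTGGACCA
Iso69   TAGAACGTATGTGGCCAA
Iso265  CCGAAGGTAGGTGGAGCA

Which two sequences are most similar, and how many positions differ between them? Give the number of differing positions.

Pairwise Hamming distances:
  Iso331 vs Iso69: 4
  Iso331 vs Iso265: 3
  Iso69 vs Iso265: 7
The smallest is 3, between Iso331 and Iso265.

3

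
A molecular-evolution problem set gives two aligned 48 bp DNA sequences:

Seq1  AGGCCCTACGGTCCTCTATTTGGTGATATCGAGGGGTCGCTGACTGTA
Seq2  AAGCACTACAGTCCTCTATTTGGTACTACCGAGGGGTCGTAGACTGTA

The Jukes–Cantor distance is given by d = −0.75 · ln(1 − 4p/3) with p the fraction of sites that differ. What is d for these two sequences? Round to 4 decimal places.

Differing sites — 2:G/A; 5:C/A; 10:G/A; 25:G/A; 26:A/C; 29:T/C; 40:C/T; 41:T/A.
p = 8/48 = 0.166667.
d = −0.75 · ln(1 − (4/3)·0.166667) = −0.75 · ln(0.777777) = −0.75 · (-0.251315) = 0.1885.

0.1885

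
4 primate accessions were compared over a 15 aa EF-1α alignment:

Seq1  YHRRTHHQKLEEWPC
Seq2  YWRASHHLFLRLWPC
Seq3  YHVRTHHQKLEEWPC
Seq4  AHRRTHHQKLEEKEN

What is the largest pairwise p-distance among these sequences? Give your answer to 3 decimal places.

Pairwise Hamming distances:
  Seq1 vs Seq2: 7
  Seq1 vs Seq3: 1
  Seq1 vs Seq4: 4
  Seq2 vs Seq3: 8
  Seq2 vs Seq4: 11
  Seq3 vs Seq4: 5
The largest is 11 mismatches, between Seq2 and Seq4; p = 11/15 = 0.733.

0.733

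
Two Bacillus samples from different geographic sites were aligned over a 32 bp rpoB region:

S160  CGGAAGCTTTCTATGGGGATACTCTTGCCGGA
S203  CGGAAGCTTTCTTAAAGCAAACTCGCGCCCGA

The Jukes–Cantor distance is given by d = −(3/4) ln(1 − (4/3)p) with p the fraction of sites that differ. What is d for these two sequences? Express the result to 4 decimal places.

0.3525

Differing sites — 13:A/T; 14:T/A; 15:G/A; 16:G/A; 18:G/C; 20:T/A; 25:T/G; 26:T/C; 30:G/C.
p = 9/32 = 0.281250.
d = −0.75 · ln(1 − (4/3)·0.281250) = −0.75 · ln(0.625000) = −0.75 · (-0.470004) = 0.3525.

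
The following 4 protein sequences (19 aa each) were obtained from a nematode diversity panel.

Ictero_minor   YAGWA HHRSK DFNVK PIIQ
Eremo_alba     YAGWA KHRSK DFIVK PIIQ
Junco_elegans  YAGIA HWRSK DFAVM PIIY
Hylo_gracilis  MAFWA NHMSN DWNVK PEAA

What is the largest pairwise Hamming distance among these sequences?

Pairwise Hamming distances:
  Ictero_minor vs Eremo_alba: 2
  Ictero_minor vs Junco_elegans: 5
  Ictero_minor vs Hylo_gracilis: 9
  Eremo_alba vs Junco_elegans: 6
  Eremo_alba vs Hylo_gracilis: 10
  Junco_elegans vs Hylo_gracilis: 13
The largest is 13, between Junco_elegans and Hylo_gracilis.

13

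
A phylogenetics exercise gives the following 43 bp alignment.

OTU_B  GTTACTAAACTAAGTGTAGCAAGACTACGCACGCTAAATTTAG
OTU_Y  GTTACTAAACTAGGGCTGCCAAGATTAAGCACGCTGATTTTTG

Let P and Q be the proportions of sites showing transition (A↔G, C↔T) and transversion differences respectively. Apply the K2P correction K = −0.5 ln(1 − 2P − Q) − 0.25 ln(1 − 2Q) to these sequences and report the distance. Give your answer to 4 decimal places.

0.2788

The sequences differ at positions 13 (A/G, transition), 15 (T/G, transversion), 16 (G/C, transversion), 18 (A/G, transition), 19 (G/C, transversion), 25 (C/T, transition), 28 (C/A, transversion), 36 (A/G, transition), 38 (A/T, transversion), 42 (A/T, transversion).
Of the 10 differences, 4 transitions and 6 transversions over 43 sites: P = 4/43 = 0.093023, Q = 6/43 = 0.139535.
d = −0.5·ln(0.674419) − 0.25·ln(0.720930) = −0.5·(-0.393904) − 0.25·(-0.327213) = 0.2788.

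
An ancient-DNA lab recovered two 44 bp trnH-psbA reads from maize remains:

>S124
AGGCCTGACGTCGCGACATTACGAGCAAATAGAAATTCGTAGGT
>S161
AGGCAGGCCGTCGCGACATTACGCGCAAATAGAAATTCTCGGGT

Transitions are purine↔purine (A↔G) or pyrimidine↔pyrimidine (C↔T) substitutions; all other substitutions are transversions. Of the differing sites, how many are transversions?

Mismatches occur at site 5 (C/A, transversion), site 6 (T/G, transversion), site 8 (A/C, transversion), site 24 (A/C, transversion), site 39 (G/T, transversion), site 40 (T/C, transition), site 41 (A/G, transition).
Of the 7 differences, 2 transitions and 5 transversions, so the answer is 5.

5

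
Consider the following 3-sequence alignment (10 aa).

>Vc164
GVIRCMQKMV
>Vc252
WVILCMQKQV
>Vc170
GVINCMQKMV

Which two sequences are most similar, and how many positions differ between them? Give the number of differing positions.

1

Pairwise Hamming distances:
  Vc164 vs Vc252: 3
  Vc164 vs Vc170: 1
  Vc252 vs Vc170: 3
The smallest is 1, between Vc164 and Vc170.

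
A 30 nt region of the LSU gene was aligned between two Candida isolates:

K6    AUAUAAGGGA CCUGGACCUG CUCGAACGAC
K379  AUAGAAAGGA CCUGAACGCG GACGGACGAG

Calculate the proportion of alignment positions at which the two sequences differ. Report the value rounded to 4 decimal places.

0.3000

Differing sites — 4:U/G; 7:G/A; 15:G/A; 18:C/G; 19:U/C; 21:C/G; 22:U/A; 25:A/G; 30:C/G.
There are 9 differences over 30 sites, so p = 9/30 = 0.3000.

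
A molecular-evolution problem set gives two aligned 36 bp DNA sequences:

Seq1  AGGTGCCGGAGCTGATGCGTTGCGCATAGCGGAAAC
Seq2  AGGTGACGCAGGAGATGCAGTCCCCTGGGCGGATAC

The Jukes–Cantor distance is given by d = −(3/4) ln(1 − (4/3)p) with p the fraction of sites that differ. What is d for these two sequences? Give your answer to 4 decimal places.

The sequences differ at positions 6 (C/A), 9 (G/C), 12 (C/G), 13 (T/A), 19 (G/A), 20 (T/G), 22 (G/C), 24 (G/C), 26 (A/T), 27 (T/G), 28 (A/G), 34 (A/T).
p = 12/36 = 0.333333.
d = −0.75 · ln(1 − (4/3)·0.333333) = −0.75 · ln(0.555556) = −0.75 · (-0.587786) = 0.4408.

0.4408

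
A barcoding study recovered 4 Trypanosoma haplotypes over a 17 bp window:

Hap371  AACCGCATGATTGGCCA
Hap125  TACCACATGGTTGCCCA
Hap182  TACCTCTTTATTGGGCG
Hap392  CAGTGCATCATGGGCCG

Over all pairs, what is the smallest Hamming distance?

4

Pairwise Hamming distances:
  Hap371 vs Hap125: 4
  Hap371 vs Hap182: 6
  Hap371 vs Hap392: 6
  Hap125 vs Hap182: 7
  Hap125 vs Hap392: 9
  Hap182 vs Hap392: 8
The smallest is 4, between Hap371 and Hap125.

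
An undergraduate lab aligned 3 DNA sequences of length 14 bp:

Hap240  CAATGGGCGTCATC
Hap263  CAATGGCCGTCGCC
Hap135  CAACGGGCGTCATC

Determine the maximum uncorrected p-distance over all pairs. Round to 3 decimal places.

Pairwise Hamming distances:
  Hap240 vs Hap263: 3
  Hap240 vs Hap135: 1
  Hap263 vs Hap135: 4
The largest is 4 mismatches, between Hap263 and Hap135; p = 4/14 = 0.286.

0.286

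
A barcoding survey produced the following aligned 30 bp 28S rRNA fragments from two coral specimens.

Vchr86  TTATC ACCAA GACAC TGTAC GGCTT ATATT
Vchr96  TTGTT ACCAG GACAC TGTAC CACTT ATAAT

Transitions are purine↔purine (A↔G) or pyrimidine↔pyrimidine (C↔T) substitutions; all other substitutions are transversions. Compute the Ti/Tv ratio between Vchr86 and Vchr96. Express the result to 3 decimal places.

2.000

The sequences differ at positions 3 (A/G, transition), 5 (C/T, transition), 10 (A/G, transition), 21 (G/C, transversion), 22 (G/A, transition), 29 (T/A, transversion).
Of the 6 differences, 4 transitions and 2 transversions, so Ti/Tv = 4/2 = 2.000.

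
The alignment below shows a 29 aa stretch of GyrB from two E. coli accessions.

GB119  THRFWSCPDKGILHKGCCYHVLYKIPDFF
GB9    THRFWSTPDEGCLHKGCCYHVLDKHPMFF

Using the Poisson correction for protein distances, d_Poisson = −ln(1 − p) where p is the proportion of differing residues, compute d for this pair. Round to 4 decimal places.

0.2318

The sequences differ at positions 7 (C/T), 10 (K/E), 12 (I/C), 23 (Y/D), 25 (I/H), 27 (D/M).
p = 6/29 = 0.206897.
d = −ln(1 − 0.206897) = −ln(0.793103) = 0.2318.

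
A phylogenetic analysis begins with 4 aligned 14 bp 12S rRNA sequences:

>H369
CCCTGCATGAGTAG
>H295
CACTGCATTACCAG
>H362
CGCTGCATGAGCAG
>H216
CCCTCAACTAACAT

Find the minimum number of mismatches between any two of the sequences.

Pairwise Hamming distances:
  H369 vs H295: 4
  H369 vs H362: 2
  H369 vs H216: 7
  H295 vs H362: 3
  H295 vs H216: 6
  H362 vs H216: 7
The smallest is 2, between H369 and H362.

2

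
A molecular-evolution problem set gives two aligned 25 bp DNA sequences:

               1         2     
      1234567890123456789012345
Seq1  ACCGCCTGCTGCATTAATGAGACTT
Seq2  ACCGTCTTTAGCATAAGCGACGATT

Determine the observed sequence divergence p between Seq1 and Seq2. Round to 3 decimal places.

The sequences differ at positions 5 (C/T), 8 (G/T), 9 (C/T), 10 (T/A), 15 (T/A), 17 (A/G), 18 (T/C), 21 (G/C), 22 (A/G), 23 (C/A).
There are 10 differences over 25 sites, so p = 10/25 = 0.400.

0.400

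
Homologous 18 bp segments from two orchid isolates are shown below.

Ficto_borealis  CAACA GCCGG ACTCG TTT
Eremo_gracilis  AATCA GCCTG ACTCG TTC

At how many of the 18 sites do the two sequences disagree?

Mismatches occur at site 1 (C↔A), site 3 (A↔T), site 9 (G↔T), site 18 (T↔C).
That gives 4 mismatches out of 18 aligned sites, so the Hamming distance is 4.

4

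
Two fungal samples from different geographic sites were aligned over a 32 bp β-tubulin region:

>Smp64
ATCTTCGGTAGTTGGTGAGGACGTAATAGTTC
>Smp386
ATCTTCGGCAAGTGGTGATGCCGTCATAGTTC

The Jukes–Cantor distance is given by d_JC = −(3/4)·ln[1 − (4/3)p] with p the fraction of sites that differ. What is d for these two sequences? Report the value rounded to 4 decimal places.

0.2158

Mismatches occur at site 9 (T/C), site 11 (G/A), site 12 (T/G), site 19 (G/T), site 21 (A/C), site 25 (A/C).
p = 6/32 = 0.187500.
d = −0.75 · ln(1 − (4/3)·0.187500) = −0.75 · ln(0.750000) = −0.75 · (-0.287682) = 0.2158.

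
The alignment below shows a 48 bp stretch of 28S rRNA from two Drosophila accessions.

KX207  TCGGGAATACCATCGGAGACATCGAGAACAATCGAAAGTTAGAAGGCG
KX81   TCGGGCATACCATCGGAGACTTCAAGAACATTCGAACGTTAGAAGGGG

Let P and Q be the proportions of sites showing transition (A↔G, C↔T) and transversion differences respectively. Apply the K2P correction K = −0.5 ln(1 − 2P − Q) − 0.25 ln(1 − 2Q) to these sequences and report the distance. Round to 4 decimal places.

Mismatches occur at site 6 (A↔C, transversion), site 21 (A↔T, transversion), site 24 (G↔A, transition), site 31 (A↔T, transversion), site 37 (A↔C, transversion), site 47 (C↔G, transversion).
Of the 6 differences, 1 transition and 5 transversions over 48 sites: P = 1/48 = 0.020833, Q = 5/48 = 0.104167.
d = −0.5·ln(0.854167) − 0.25·ln(0.791666) = −0.5·(-0.157629) − 0.25·(-0.233616) = 0.1372.

0.1372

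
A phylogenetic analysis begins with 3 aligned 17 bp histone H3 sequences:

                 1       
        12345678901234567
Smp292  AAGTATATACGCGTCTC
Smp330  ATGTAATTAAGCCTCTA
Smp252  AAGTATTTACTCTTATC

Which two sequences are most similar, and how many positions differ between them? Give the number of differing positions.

Pairwise Hamming distances:
  Smp292 vs Smp330: 6
  Smp292 vs Smp252: 4
  Smp330 vs Smp252: 7
The smallest is 4, between Smp292 and Smp252.

4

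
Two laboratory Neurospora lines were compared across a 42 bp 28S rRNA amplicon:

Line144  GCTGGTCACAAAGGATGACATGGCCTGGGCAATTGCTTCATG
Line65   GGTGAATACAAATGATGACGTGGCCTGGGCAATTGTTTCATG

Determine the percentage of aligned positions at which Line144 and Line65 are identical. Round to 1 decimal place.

Differing sites — 2:C/G; 5:G/A; 6:T/A; 7:C/T; 13:G/T; 20:A/G; 36:C/T.
35 of the 42 sites match, so the percent identity is 35/42 × 100 = 83.3%.

83.3%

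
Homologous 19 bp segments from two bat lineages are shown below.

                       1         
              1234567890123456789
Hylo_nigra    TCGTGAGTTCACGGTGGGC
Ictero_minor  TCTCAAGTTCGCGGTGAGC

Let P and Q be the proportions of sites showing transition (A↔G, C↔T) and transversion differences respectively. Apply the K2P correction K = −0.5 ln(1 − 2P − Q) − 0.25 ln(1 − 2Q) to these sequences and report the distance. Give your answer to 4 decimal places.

Differing sites — 3:G/T (Tv); 4:T/C (Ti); 5:G/A (Ti); 11:A/G (Ti); 17:G/A (Ti).
Of the 5 differences, 4 transitions and 1 transversion over 19 sites: P = 4/19 = 0.210526, Q = 1/19 = 0.052632.
d = −0.5·ln(0.526316) − 0.25·ln(0.894736) = −0.5·(-0.641853) − 0.25·(-0.111227) = 0.3487.

0.3487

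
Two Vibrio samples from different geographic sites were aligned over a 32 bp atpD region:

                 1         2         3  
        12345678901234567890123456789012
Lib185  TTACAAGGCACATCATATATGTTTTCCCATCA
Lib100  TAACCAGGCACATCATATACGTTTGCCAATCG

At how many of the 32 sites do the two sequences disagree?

Mismatches occur at site 2 (T→A), site 5 (A→C), site 20 (T→C), site 25 (T→G), site 28 (C→A), site 32 (A→G).
That gives 6 mismatches out of 32 aligned sites, so the Hamming distance is 6.

6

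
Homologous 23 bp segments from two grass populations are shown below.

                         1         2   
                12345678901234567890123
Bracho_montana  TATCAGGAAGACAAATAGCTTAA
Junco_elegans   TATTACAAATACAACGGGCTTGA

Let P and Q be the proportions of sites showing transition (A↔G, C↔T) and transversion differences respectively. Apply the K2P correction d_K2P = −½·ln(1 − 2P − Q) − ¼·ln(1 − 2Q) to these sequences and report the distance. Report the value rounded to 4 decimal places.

Differing sites — 4:C/T (Ti); 6:G/C (Tv); 7:G/A (Ti); 10:G/T (Tv); 15:A/C (Tv); 16:T/G (Tv); 17:A/G (Ti); 22:A/G (Ti).
Of the 8 differences, 4 transitions and 4 transversions over 23 sites: P = 4/23 = 0.173913, Q = 4/23 = 0.173913.
d = −0.5·ln(0.478261) − 0.25·ln(0.652174) = −0.5·(-0.737599) − 0.25·(-0.427444) = 0.4757.

0.4757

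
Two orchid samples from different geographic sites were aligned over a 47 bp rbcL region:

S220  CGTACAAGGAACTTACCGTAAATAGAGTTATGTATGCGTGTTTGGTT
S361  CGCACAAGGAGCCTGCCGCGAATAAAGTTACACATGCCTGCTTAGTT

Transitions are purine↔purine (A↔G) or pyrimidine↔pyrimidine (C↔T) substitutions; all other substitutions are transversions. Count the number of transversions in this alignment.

1

Differing sites — 3:T/C (Ti); 11:A/G (Ti); 13:T/C (Ti); 15:A/G (Ti); 19:T/C (Ti); 20:A/G (Ti); 25:G/A (Ti); 31:T/C (Ti); 32:G/A (Ti); 33:T/C (Ti); 38:G/C (Tv); 41:T/C (Ti); 44:G/A (Ti).
Of the 13 differences, 12 transitions and 1 transversion, so the answer is 1.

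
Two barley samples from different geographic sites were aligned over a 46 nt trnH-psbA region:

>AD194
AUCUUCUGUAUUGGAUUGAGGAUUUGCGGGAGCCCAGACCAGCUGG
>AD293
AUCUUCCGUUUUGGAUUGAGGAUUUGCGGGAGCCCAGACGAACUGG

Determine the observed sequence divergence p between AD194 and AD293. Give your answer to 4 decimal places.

0.0870

The sequences differ at positions 7 (U/C), 10 (A/U), 40 (C/G), 42 (G/A).
There are 4 differences over 46 sites, so p = 4/46 = 0.0870.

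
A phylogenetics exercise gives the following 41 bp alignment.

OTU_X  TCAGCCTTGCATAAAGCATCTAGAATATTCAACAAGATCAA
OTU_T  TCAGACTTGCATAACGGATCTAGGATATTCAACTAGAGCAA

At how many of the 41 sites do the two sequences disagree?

6

The sequences differ at positions 5 (C/A), 15 (A/C), 17 (C/G), 24 (A/G), 34 (A/T), 38 (T/G).
That gives 6 mismatches out of 41 aligned sites, so the Hamming distance is 6.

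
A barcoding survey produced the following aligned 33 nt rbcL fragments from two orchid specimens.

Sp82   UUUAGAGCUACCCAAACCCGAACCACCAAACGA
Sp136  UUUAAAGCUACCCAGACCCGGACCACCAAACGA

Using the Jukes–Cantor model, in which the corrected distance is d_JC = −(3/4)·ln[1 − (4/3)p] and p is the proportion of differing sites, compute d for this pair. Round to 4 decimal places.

Differing sites — 5:G/A; 15:A/G; 21:A/G.
p = 3/33 = 0.090909.
d = −0.75 · ln(1 − (4/3)·0.090909) = −0.75 · ln(0.878788) = −0.75 · (-0.129212) = 0.0969.

0.0969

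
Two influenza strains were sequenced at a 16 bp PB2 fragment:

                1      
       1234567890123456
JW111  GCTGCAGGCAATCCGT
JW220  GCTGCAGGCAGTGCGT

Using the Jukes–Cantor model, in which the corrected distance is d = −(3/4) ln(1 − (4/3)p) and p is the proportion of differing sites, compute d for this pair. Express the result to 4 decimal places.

0.1367

The sequences differ at positions 11 (A/G), 13 (C/G).
p = 2/16 = 0.125000.
d = −0.75 · ln(1 − (4/3)·0.125000) = −0.75 · ln(0.833333) = −0.75 · (-0.182322) = 0.1367.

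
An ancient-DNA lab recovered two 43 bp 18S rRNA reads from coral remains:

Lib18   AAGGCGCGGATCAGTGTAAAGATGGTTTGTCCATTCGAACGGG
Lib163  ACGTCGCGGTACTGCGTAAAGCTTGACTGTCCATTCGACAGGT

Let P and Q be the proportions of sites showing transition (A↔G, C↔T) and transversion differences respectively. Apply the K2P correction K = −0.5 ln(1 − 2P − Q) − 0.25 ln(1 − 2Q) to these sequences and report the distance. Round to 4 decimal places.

0.3937

Mismatches occur at site 2 (A/C, transversion), site 4 (G/T, transversion), site 10 (A/T, transversion), site 11 (T/A, transversion), site 13 (A/T, transversion), site 15 (T/C, transition), site 22 (A/C, transversion), site 24 (G/T, transversion), site 26 (T/A, transversion), site 27 (T/C, transition), site 39 (A/C, transversion), site 40 (C/A, transversion), site 43 (G/T, transversion).
Of the 13 differences, 2 transitions and 11 transversions over 43 sites: P = 2/43 = 0.046512, Q = 11/43 = 0.255814.
d = −0.5·ln(0.651162) − 0.25·ln(0.488372) = −0.5·(-0.428997) − 0.25·(-0.716678) = 0.3937.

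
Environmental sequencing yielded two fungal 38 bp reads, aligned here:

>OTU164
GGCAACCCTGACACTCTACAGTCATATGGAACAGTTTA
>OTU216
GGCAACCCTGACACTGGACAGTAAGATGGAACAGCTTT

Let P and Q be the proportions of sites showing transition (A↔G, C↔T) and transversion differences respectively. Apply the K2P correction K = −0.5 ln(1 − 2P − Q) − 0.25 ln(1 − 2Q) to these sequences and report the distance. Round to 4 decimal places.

0.1781

Differing sites — 16:C/G (Tv); 17:T/G (Tv); 23:C/A (Tv); 25:T/G (Tv); 35:T/C (Ti); 38:A/T (Tv).
Of the 6 differences, 1 transition and 5 transversions over 38 sites: P = 1/38 = 0.026316, Q = 5/38 = 0.131579.
d = −0.5·ln(0.815789) − 0.25·ln(0.736842) = −0.5·(-0.203600) − 0.25·(-0.305382) = 0.1781.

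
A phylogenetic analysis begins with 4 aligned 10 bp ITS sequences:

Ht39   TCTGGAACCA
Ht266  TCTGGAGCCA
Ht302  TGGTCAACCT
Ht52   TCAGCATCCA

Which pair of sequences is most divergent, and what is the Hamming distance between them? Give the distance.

6

Pairwise Hamming distances:
  Ht39 vs Ht266: 1
  Ht39 vs Ht302: 5
  Ht39 vs Ht52: 3
  Ht266 vs Ht302: 6
  Ht266 vs Ht52: 3
  Ht302 vs Ht52: 5
The largest is 6, between Ht266 and Ht302.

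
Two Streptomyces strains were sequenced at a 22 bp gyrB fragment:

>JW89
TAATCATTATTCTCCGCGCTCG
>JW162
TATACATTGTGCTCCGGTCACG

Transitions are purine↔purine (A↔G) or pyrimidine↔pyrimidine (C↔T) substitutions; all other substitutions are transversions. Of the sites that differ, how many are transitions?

The sequences differ at positions 3 (A/T, transversion), 4 (T/A, transversion), 9 (A/G, transition), 11 (T/G, transversion), 17 (C/G, transversion), 18 (G/T, transversion), 20 (T/A, transversion).
Of the 7 differences, 1 transition and 6 transversions, so the answer is 1.

1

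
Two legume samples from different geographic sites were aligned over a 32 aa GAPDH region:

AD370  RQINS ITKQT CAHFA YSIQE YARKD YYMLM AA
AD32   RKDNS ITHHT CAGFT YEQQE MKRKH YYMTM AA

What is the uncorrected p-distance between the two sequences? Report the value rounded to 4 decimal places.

Mismatches occur at site 2 (Q↔K), site 3 (I↔D), site 8 (K↔H), site 9 (Q↔H), site 13 (H↔G), site 15 (A↔T), site 17 (S↔E), site 18 (I↔Q), site 21 (Y↔M), site 22 (A↔K), site 25 (D↔H), site 29 (L↔T).
There are 12 differences over 32 sites, so p = 12/32 = 0.3750.

0.3750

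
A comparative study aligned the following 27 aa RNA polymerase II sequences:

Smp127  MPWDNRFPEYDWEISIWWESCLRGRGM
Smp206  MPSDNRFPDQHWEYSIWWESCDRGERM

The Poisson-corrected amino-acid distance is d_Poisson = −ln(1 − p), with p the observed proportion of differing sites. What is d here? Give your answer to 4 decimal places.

The sequences differ at positions 3 (W/S), 9 (E/D), 10 (Y/Q), 11 (D/H), 14 (I/Y), 22 (L/D), 25 (R/E), 26 (G/R).
p = 8/27 = 0.296296.
d = −ln(1 − 0.296296) = −ln(0.703704) = 0.3514.

0.3514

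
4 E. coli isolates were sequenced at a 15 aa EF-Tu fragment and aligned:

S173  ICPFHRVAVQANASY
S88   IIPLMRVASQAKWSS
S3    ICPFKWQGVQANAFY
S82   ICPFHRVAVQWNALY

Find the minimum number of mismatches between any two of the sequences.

2

Pairwise Hamming distances:
  S173 vs S88: 7
  S173 vs S3: 5
  S173 vs S82: 2
  S88 vs S3: 11
  S88 vs S82: 9
  S3 vs S82: 6
The smallest is 2, between S173 and S82.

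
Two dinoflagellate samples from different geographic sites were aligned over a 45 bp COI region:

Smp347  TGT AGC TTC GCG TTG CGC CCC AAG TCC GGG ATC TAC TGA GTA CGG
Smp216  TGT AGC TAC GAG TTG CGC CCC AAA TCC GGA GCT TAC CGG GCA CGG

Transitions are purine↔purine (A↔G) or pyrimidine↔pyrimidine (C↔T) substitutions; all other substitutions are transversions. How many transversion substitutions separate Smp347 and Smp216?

Mismatches occur at site 8 (T↔A, transversion), site 11 (C↔A, transversion), site 24 (G↔A, transition), site 30 (G↔A, transition), site 31 (A↔G, transition), site 32 (T↔C, transition), site 33 (C↔T, transition), site 37 (T↔C, transition), site 39 (A↔G, transition), site 41 (T↔C, transition).
Of the 10 differences, 8 transitions and 2 transversions, so the answer is 2.

2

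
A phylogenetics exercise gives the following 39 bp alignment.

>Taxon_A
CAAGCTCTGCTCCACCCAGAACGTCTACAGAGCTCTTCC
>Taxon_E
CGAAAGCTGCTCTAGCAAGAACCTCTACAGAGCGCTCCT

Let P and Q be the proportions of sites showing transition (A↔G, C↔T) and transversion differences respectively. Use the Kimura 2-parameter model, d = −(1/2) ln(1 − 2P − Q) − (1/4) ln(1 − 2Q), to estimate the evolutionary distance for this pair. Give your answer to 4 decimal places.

Differing sites — 2:A/G (Ti); 4:G/A (Ti); 5:C/A (Tv); 6:T/G (Tv); 13:C/T (Ti); 15:C/G (Tv); 17:C/A (Tv); 23:G/C (Tv); 34:T/G (Tv); 37:T/C (Ti); 39:C/T (Ti).
Of the 11 differences, 5 transitions and 6 transversions over 39 sites: P = 5/39 = 0.128205, Q = 6/39 = 0.153846.
d = −0.5·ln(0.589744) − 0.25·ln(0.692308) = −0.5·(-0.528067) − 0.25·(-0.367724) = 0.3560.

0.3560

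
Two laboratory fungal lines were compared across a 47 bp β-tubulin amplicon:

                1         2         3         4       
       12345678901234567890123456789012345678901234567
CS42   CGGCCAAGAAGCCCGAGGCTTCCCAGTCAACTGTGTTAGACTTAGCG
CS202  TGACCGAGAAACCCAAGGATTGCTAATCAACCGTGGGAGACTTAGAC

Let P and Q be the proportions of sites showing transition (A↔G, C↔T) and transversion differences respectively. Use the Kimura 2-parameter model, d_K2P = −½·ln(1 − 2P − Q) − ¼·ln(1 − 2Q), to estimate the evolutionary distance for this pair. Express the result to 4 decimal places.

The sequences differ at positions 1 (C/T, transition), 3 (G/A, transition), 6 (A/G, transition), 11 (G/A, transition), 15 (G/A, transition), 19 (C/A, transversion), 22 (C/G, transversion), 24 (C/T, transition), 26 (G/A, transition), 32 (T/C, transition), 36 (T/G, transversion), 37 (T/G, transversion), 46 (C/A, transversion), 47 (G/C, transversion).
Of the 14 differences, 8 transitions and 6 transversions over 47 sites: P = 8/47 = 0.170213, Q = 6/47 = 0.127660.
d = −0.5·ln(0.531914) − 0.25·ln(0.744680) = −0.5·(-0.631273) − 0.25·(-0.294801) = 0.3893.

0.3893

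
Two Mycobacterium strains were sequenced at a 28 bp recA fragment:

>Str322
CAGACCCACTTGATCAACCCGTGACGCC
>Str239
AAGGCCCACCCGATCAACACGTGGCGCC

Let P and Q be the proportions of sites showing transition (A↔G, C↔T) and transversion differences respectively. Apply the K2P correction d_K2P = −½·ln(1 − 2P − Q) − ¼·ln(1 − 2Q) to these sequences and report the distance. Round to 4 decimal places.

0.2595

The sequences differ at positions 1 (C/A, transversion), 4 (A/G, transition), 10 (T/C, transition), 11 (T/C, transition), 19 (C/A, transversion), 24 (A/G, transition).
Of the 6 differences, 4 transitions and 2 transversions over 28 sites: P = 4/28 = 0.142857, Q = 2/28 = 0.071429.
d = −0.5·ln(0.642857) − 0.25·ln(0.857142) = −0.5·(-0.441833) − 0.25·(-0.154152) = 0.2595.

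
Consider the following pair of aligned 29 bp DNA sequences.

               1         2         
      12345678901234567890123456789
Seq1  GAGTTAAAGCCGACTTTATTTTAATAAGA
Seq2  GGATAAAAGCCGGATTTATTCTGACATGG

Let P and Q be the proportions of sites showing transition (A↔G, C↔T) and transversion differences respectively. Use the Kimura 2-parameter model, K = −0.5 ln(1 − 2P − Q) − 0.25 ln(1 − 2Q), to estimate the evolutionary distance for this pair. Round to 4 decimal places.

0.4991

Differing sites — 2:A/G (Ti); 3:G/A (Ti); 5:T/A (Tv); 13:A/G (Ti); 14:C/A (Tv); 21:T/C (Ti); 23:A/G (Ti); 25:T/C (Ti); 27:A/T (Tv); 29:A/G (Ti).
Of the 10 differences, 7 transitions and 3 transversions over 29 sites: P = 7/29 = 0.241379, Q = 3/29 = 0.103448.
d = −0.5·ln(0.413794) − 0.25·ln(0.793104) = −0.5·(-0.882387) − 0.25·(-0.231801) = 0.4991.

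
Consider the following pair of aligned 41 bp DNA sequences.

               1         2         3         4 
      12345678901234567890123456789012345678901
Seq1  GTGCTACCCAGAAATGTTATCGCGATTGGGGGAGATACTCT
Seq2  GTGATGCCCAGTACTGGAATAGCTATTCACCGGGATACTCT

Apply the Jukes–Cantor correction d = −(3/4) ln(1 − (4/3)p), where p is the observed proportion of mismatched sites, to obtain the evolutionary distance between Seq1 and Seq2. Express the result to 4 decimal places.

Mismatches occur at site 4 (C/A), site 6 (A/G), site 12 (A/T), site 14 (A/C), site 17 (T/G), site 18 (T/A), site 21 (C/A), site 24 (G/T), site 28 (G/C), site 29 (G/A), site 30 (G/C), site 31 (G/C), site 33 (A/G).
p = 13/41 = 0.317073.
d = −0.75 · ln(1 − (4/3)·0.317073) = −0.75 · ln(0.577236) = −0.75 · (-0.549504) = 0.4121.

0.4121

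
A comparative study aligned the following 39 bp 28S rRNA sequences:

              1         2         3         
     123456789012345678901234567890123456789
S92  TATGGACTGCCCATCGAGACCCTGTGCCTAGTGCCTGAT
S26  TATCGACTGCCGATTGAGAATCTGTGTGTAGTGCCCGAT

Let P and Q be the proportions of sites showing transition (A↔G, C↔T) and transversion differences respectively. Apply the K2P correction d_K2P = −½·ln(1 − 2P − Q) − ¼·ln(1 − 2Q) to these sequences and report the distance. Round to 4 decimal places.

0.2413

The sequences differ at positions 4 (G/C, transversion), 12 (C/G, transversion), 15 (C/T, transition), 20 (C/A, transversion), 21 (C/T, transition), 27 (C/T, transition), 28 (C/G, transversion), 36 (T/C, transition).
Of the 8 differences, 4 transitions and 4 transversions over 39 sites: P = 4/39 = 0.102564, Q = 4/39 = 0.102564.
d = −0.5·ln(0.692308) − 0.25·ln(0.794872) = −0.5·(-0.367724) − 0.25·(-0.229574) = 0.2413.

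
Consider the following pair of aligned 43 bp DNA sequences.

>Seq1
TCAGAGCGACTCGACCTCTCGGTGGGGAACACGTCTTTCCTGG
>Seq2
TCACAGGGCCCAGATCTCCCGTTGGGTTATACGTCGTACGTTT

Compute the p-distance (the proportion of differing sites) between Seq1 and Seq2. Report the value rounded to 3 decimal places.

0.372

Mismatches occur at site 4 (G↔C), site 7 (C↔G), site 9 (A↔C), site 11 (T↔C), site 12 (C↔A), site 15 (C↔T), site 19 (T↔C), site 22 (G↔T), site 27 (G↔T), site 28 (A↔T), site 30 (C↔T), site 36 (T↔G), site 38 (T↔A), site 40 (C↔G), site 42 (G↔T), site 43 (G↔T).
There are 16 differences over 43 sites, so p = 16/43 = 0.372.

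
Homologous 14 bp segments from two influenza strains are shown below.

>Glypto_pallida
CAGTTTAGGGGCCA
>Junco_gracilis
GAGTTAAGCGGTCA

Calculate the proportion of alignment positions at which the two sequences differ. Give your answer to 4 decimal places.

The sequences differ at positions 1 (C/G), 6 (T/A), 9 (G/C), 12 (C/T).
There are 4 differences over 14 sites, so p = 4/14 = 0.2857.

0.2857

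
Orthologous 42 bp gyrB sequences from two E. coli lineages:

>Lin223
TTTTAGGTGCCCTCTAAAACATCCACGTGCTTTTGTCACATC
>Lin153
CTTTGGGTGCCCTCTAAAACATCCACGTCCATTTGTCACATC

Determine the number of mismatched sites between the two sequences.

The sequences differ at positions 1 (T/C), 5 (A/G), 29 (G/C), 31 (T/A).
That gives 4 mismatches out of 42 aligned sites, so the Hamming distance is 4.

4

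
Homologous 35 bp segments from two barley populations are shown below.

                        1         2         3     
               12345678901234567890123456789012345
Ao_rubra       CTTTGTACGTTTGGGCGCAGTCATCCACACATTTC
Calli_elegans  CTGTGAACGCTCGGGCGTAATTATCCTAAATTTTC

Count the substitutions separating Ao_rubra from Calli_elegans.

Mismatches occur at site 3 (T/G), site 6 (T/A), site 10 (T/C), site 12 (T/C), site 18 (C/T), site 20 (G/A), site 22 (C/T), site 27 (A/T), site 28 (C/A), site 30 (C/A), site 31 (A/T).
That gives 11 mismatches out of 35 aligned sites, so the Hamming distance is 11.

11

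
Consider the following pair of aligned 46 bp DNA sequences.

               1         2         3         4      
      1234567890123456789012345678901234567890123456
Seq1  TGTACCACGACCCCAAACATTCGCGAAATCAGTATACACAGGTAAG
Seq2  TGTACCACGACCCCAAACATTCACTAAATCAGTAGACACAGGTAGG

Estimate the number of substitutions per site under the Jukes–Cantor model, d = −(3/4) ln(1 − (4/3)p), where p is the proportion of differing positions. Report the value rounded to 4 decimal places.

0.0924

The sequences differ at positions 23 (G/A), 25 (G/T), 35 (T/G), 45 (A/G).
p = 4/46 = 0.086957.
d = −0.75 · ln(1 − (4/3)·0.086957) = −0.75 · ln(0.884057) = −0.75 · (-0.123234) = 0.0924.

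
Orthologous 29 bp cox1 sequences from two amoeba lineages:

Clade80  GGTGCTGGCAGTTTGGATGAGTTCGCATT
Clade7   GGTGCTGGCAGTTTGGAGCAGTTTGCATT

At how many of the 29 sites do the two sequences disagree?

Mismatches occur at site 18 (T→G), site 19 (G→C), site 24 (C→T).
That gives 3 mismatches out of 29 aligned sites, so the Hamming distance is 3.

3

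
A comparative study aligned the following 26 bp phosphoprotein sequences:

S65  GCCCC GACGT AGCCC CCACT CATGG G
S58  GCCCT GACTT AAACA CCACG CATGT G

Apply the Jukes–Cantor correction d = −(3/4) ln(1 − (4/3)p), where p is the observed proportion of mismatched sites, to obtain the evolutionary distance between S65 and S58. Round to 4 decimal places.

0.3335

Mismatches occur at site 5 (C→T), site 9 (G→T), site 12 (G→A), site 13 (C→A), site 15 (C→A), site 20 (T→G), site 25 (G→T).
p = 7/26 = 0.269231.
d = −0.75 · ln(1 − (4/3)·0.269231) = −0.75 · ln(0.641025) = −0.75 · (-0.444687) = 0.3335.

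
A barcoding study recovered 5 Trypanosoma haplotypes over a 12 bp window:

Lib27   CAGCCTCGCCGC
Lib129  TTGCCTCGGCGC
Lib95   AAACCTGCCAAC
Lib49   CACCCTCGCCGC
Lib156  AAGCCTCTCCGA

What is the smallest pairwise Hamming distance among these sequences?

1

Pairwise Hamming distances:
  Lib27 vs Lib129: 3
  Lib27 vs Lib95: 6
  Lib27 vs Lib49: 1
  Lib27 vs Lib156: 3
  Lib129 vs Lib95: 8
  Lib129 vs Lib49: 4
  Lib129 vs Lib156: 5
  Lib95 vs Lib49: 6
  Lib95 vs Lib156: 6
  Lib49 vs Lib156: 4
The smallest is 1, between Lib27 and Lib49.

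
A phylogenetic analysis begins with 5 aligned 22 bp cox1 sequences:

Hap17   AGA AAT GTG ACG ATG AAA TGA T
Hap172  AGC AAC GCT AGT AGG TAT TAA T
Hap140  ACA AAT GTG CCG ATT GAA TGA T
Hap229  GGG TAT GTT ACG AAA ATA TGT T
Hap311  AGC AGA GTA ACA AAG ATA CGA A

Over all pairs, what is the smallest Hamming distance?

Pairwise Hamming distances:
  Hap17 vs Hap172: 10
  Hap17 vs Hap140: 4
  Hap17 vs Hap229: 8
  Hap17 vs Hap311: 9
  Hap172 vs Hap140: 13
  Hap172 vs Hap229: 14
  Hap172 vs Hap311: 13
  Hap140 vs Hap229: 11
  Hap140 vs Hap311: 13
  Hap229 vs Hap311: 11
The smallest is 4, between Hap17 and Hap140.

4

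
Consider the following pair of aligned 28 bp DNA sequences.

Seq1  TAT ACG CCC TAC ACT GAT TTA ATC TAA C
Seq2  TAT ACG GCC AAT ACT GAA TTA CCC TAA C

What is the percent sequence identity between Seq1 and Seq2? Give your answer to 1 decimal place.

78.6%

The sequences differ at positions 7 (C/G), 10 (T/A), 12 (C/T), 18 (T/A), 22 (A/C), 23 (T/C).
22 of the 28 sites match, so the percent identity is 22/28 × 100 = 78.6%.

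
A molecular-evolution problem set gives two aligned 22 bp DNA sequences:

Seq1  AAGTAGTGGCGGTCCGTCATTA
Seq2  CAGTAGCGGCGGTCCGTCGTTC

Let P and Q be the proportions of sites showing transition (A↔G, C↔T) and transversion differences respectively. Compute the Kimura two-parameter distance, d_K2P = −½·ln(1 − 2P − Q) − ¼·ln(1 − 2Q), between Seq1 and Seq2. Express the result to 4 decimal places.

Mismatches occur at site 1 (A↔C, transversion), site 7 (T↔C, transition), site 19 (A↔G, transition), site 22 (A↔C, transversion).
Of the 4 differences, 2 transitions and 2 transversions over 22 sites: P = 2/22 = 0.090909, Q = 2/22 = 0.090909.
d = −0.5·ln(0.727273) − 0.25·ln(0.818182) = −0.5·(-0.318453) − 0.25·(-0.200670) = 0.2094.

0.2094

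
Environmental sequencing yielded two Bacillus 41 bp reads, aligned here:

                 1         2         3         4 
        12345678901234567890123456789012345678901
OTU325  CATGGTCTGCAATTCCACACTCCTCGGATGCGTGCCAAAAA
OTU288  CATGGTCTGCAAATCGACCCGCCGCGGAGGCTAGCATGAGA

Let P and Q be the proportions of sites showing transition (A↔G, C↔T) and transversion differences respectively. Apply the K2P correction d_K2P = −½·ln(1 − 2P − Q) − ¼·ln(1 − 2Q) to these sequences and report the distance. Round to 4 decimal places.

Differing sites — 13:T/A (Tv); 16:C/G (Tv); 19:A/C (Tv); 21:T/G (Tv); 24:T/G (Tv); 29:T/G (Tv); 32:G/T (Tv); 33:T/A (Tv); 36:C/A (Tv); 37:A/T (Tv); 38:A/G (Ti); 40:A/G (Ti).
Of the 12 differences, 2 transitions and 10 transversions over 41 sites: P = 2/41 = 0.048780, Q = 10/41 = 0.243902.
d = −0.5·ln(0.658538) − 0.25·ln(0.512196) = −0.5·(-0.417733) − 0.25·(-0.669048) = 0.3761.

0.3761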